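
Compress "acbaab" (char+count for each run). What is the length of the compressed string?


Input: acbaab
Runs:
  'a' x 1 => "a1"
  'c' x 1 => "c1"
  'b' x 1 => "b1"
  'a' x 2 => "a2"
  'b' x 1 => "b1"
Compressed: "a1c1b1a2b1"
Compressed length: 10

10


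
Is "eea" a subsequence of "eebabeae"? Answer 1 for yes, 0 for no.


Check if "eea" is a subsequence of "eebabeae"
Greedy scan:
  Position 0 ('e'): matches sub[0] = 'e'
  Position 1 ('e'): matches sub[1] = 'e'
  Position 2 ('b'): no match needed
  Position 3 ('a'): matches sub[2] = 'a'
  Position 4 ('b'): no match needed
  Position 5 ('e'): no match needed
  Position 6 ('a'): no match needed
  Position 7 ('e'): no match needed
All 3 characters matched => is a subsequence

1


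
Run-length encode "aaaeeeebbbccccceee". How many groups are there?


Input: aaaeeeebbbccccceee
Scanning for consecutive runs:
  Group 1: 'a' x 3 (positions 0-2)
  Group 2: 'e' x 4 (positions 3-6)
  Group 3: 'b' x 3 (positions 7-9)
  Group 4: 'c' x 5 (positions 10-14)
  Group 5: 'e' x 3 (positions 15-17)
Total groups: 5

5


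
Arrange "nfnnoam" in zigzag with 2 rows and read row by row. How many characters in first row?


Zigzag "nfnnoam" into 2 rows:
Placing characters:
  'n' => row 0
  'f' => row 1
  'n' => row 0
  'n' => row 1
  'o' => row 0
  'a' => row 1
  'm' => row 0
Rows:
  Row 0: "nnom"
  Row 1: "fna"
First row length: 4

4


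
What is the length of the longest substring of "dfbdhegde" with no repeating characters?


Input: "dfbdhegde"
Sliding window (track last position of each char):
  Position 0 ('d'): window [0,0] length 1 -- new best
  Position 1 ('f'): window [0,1] length 2 -- new best
  Position 2 ('b'): window [0,2] length 3 -- new best
  Position 3 ('d'): repeat (last at 0), move window start to 1
  Position 3 ('d'): window [1,3] length 3
  Position 4 ('h'): window [1,4] length 4 -- new best
  Position 5 ('e'): window [1,5] length 5 -- new best
  Position 6 ('g'): window [1,6] length 6 -- new best
  Position 7 ('d'): repeat (last at 3), move window start to 4
  Position 7 ('d'): window [4,7] length 4
  Position 8 ('e'): repeat (last at 5), move window start to 6
  Position 8 ('e'): window [6,8] length 3
Longest substring with no repeats: "fbdheg" with length 6

6


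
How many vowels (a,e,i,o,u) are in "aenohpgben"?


Input: aenohpgben
Checking each character:
  'a' at position 0: vowel (running total: 1)
  'e' at position 1: vowel (running total: 2)
  'n' at position 2: consonant
  'o' at position 3: vowel (running total: 3)
  'h' at position 4: consonant
  'p' at position 5: consonant
  'g' at position 6: consonant
  'b' at position 7: consonant
  'e' at position 8: vowel (running total: 4)
  'n' at position 9: consonant
Total vowels: 4

4


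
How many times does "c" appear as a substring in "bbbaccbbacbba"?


Searching for "c" in "bbbaccbbacbba"
Scanning each position:
  Position 0: "b" => no
  Position 1: "b" => no
  Position 2: "b" => no
  Position 3: "a" => no
  Position 4: "c" => MATCH
  Position 5: "c" => MATCH
  Position 6: "b" => no
  Position 7: "b" => no
  Position 8: "a" => no
  Position 9: "c" => MATCH
  Position 10: "b" => no
  Position 11: "b" => no
  Position 12: "a" => no
Total occurrences: 3

3


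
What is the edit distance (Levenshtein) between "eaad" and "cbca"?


Computing edit distance: "eaad" -> "cbca"
DP table:
           c    b    c    a
      0    1    2    3    4
  e   1    1    2    3    4
  a   2    2    2    3    3
  a   3    3    3    3    3
  d   4    4    4    4    4
Edit distance = dp[4][4] = 4

4


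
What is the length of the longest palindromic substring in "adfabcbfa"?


Input: "adfabcbfa"
Checking substrings for palindromes:
  [4:7] "bcb" (len 3) => palindrome
Longest palindromic substring: "bcb" with length 3

3


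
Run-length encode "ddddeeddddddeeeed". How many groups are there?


Input: ddddeeddddddeeeed
Scanning for consecutive runs:
  Group 1: 'd' x 4 (positions 0-3)
  Group 2: 'e' x 2 (positions 4-5)
  Group 3: 'd' x 6 (positions 6-11)
  Group 4: 'e' x 4 (positions 12-15)
  Group 5: 'd' x 1 (positions 16-16)
Total groups: 5

5


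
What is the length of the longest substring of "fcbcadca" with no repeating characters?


Input: "fcbcadca"
Sliding window (track last position of each char):
  Position 0 ('f'): window [0,0] length 1 -- new best
  Position 1 ('c'): window [0,1] length 2 -- new best
  Position 2 ('b'): window [0,2] length 3 -- new best
  Position 3 ('c'): repeat (last at 1), move window start to 2
  Position 3 ('c'): window [2,3] length 2
  Position 4 ('a'): window [2,4] length 3
  Position 5 ('d'): window [2,5] length 4 -- new best
  Position 6 ('c'): repeat (last at 3), move window start to 4
  Position 6 ('c'): window [4,6] length 3
  Position 7 ('a'): repeat (last at 4), move window start to 5
  Position 7 ('a'): window [5,7] length 3
Longest substring with no repeats: "bcad" with length 4

4


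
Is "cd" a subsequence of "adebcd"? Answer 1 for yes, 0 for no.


Check if "cd" is a subsequence of "adebcd"
Greedy scan:
  Position 0 ('a'): no match needed
  Position 1 ('d'): no match needed
  Position 2 ('e'): no match needed
  Position 3 ('b'): no match needed
  Position 4 ('c'): matches sub[0] = 'c'
  Position 5 ('d'): matches sub[1] = 'd'
All 2 characters matched => is a subsequence

1


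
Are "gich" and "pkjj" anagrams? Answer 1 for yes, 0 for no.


Strings: "gich", "pkjj"
Sorted first:  cghi
Sorted second: jjkp
Differ at position 0: 'c' vs 'j' => not anagrams

0


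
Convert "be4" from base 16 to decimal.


Input: "be4" in base 16
Positional expansion:
  Digit 'b' (value 11) x 16^2 = 2816
  Digit 'e' (value 14) x 16^1 = 224
  Digit '4' (value 4) x 16^0 = 4
Sum = 3044

3044


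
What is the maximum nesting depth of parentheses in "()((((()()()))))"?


Input: "()((((()()()))))"
Tracking depth:
  Position 0 '(': depth becomes 1
  Position 1 ')': depth becomes 0
  Position 2 '(': depth becomes 1
  Position 3 '(': depth becomes 2
  Position 4 '(': depth becomes 3
  Position 5 '(': depth becomes 4
  Position 6 '(': depth becomes 5
  Position 7 ')': depth becomes 4
  Position 8 '(': depth becomes 5
  Position 9 ')': depth becomes 4
  Position 10 '(': depth becomes 5
  Position 11 ')': depth becomes 4
  Position 12 ')': depth becomes 3
  Position 13 ')': depth becomes 2
  Position 14 ')': depth becomes 1
  Position 15 ')': depth becomes 0
Maximum depth reached: 5

5


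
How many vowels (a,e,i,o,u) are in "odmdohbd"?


Input: odmdohbd
Checking each character:
  'o' at position 0: vowel (running total: 1)
  'd' at position 1: consonant
  'm' at position 2: consonant
  'd' at position 3: consonant
  'o' at position 4: vowel (running total: 2)
  'h' at position 5: consonant
  'b' at position 6: consonant
  'd' at position 7: consonant
Total vowels: 2

2


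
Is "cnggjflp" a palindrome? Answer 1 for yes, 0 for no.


Input: cnggjflp
Reversed: plfjggnc
  Compare pos 0 ('c') with pos 7 ('p'): MISMATCH
  Compare pos 1 ('n') with pos 6 ('l'): MISMATCH
  Compare pos 2 ('g') with pos 5 ('f'): MISMATCH
  Compare pos 3 ('g') with pos 4 ('j'): MISMATCH
Result: not a palindrome

0


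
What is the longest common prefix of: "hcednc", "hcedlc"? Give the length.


Words: hcednc, hcedlc
  Position 0: all 'h' => match
  Position 1: all 'c' => match
  Position 2: all 'e' => match
  Position 3: all 'd' => match
  Position 4: ('n', 'l') => mismatch, stop
LCP = "hced" (length 4)

4


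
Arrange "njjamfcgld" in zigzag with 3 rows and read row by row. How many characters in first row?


Zigzag "njjamfcgld" into 3 rows:
Placing characters:
  'n' => row 0
  'j' => row 1
  'j' => row 2
  'a' => row 1
  'm' => row 0
  'f' => row 1
  'c' => row 2
  'g' => row 1
  'l' => row 0
  'd' => row 1
Rows:
  Row 0: "nml"
  Row 1: "jafgd"
  Row 2: "jc"
First row length: 3

3


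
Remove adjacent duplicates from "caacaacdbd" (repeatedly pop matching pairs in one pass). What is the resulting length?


Input: caacaacdbd
Stack-based adjacent duplicate removal:
  Read 'c': push. Stack: c
  Read 'a': push. Stack: ca
  Read 'a': matches stack top 'a' => pop. Stack: c
  Read 'c': matches stack top 'c' => pop. Stack: (empty)
  Read 'a': push. Stack: a
  Read 'a': matches stack top 'a' => pop. Stack: (empty)
  Read 'c': push. Stack: c
  Read 'd': push. Stack: cd
  Read 'b': push. Stack: cdb
  Read 'd': push. Stack: cdbd
Final stack: "cdbd" (length 4)

4


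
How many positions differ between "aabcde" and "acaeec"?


Comparing "aabcde" and "acaeec" position by position:
  Position 0: 'a' vs 'a' => same
  Position 1: 'a' vs 'c' => DIFFER
  Position 2: 'b' vs 'a' => DIFFER
  Position 3: 'c' vs 'e' => DIFFER
  Position 4: 'd' vs 'e' => DIFFER
  Position 5: 'e' vs 'c' => DIFFER
Positions that differ: 5

5


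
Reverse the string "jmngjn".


Input: jmngjn
Reading characters right to left:
  Position 5: 'n'
  Position 4: 'j'
  Position 3: 'g'
  Position 2: 'n'
  Position 1: 'm'
  Position 0: 'j'
Reversed: njgnmj

njgnmj


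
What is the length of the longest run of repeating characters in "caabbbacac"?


Input: "caabbbacac"
Scanning for longest run:
  Position 1 ('a'): new char, reset run to 1
  Position 2 ('a'): continues run of 'a', length=2
  Position 3 ('b'): new char, reset run to 1
  Position 4 ('b'): continues run of 'b', length=2
  Position 5 ('b'): continues run of 'b', length=3
  Position 6 ('a'): new char, reset run to 1
  Position 7 ('c'): new char, reset run to 1
  Position 8 ('a'): new char, reset run to 1
  Position 9 ('c'): new char, reset run to 1
Longest run: 'b' with length 3

3


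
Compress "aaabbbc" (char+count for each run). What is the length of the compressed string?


Input: aaabbbc
Runs:
  'a' x 3 => "a3"
  'b' x 3 => "b3"
  'c' x 1 => "c1"
Compressed: "a3b3c1"
Compressed length: 6

6


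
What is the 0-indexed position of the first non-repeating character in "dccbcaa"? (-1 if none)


Input: dccbcaa
Character frequencies:
  'a': 2
  'b': 1
  'c': 3
  'd': 1
Scanning left to right for freq == 1:
  Position 0 ('d'): unique! => answer = 0

0


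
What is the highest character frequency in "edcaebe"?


Input: edcaebe
Character counts:
  'a': 1
  'b': 1
  'c': 1
  'd': 1
  'e': 3
Maximum frequency: 3

3


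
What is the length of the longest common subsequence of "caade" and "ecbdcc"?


LCS of "caade" and "ecbdcc"
DP table:
           e    c    b    d    c    c
      0    0    0    0    0    0    0
  c   0    0    1    1    1    1    1
  a   0    0    1    1    1    1    1
  a   0    0    1    1    1    1    1
  d   0    0    1    1    2    2    2
  e   0    1    1    1    2    2    2
LCS length = dp[5][6] = 2

2


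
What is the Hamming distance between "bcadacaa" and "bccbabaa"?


Comparing "bcadacaa" and "bccbabaa" position by position:
  Position 0: 'b' vs 'b' => same
  Position 1: 'c' vs 'c' => same
  Position 2: 'a' vs 'c' => differ
  Position 3: 'd' vs 'b' => differ
  Position 4: 'a' vs 'a' => same
  Position 5: 'c' vs 'b' => differ
  Position 6: 'a' vs 'a' => same
  Position 7: 'a' vs 'a' => same
Total differences (Hamming distance): 3

3


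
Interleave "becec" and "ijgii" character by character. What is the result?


Interleaving "becec" and "ijgii":
  Position 0: 'b' from first, 'i' from second => "bi"
  Position 1: 'e' from first, 'j' from second => "ej"
  Position 2: 'c' from first, 'g' from second => "cg"
  Position 3: 'e' from first, 'i' from second => "ei"
  Position 4: 'c' from first, 'i' from second => "ci"
Result: biejcgeici

biejcgeici


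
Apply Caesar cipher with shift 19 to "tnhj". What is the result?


Caesar cipher: shift "tnhj" by 19
  't' (pos 19) + 19 = pos 12 = 'm'
  'n' (pos 13) + 19 = pos 6 = 'g'
  'h' (pos 7) + 19 = pos 0 = 'a'
  'j' (pos 9) + 19 = pos 2 = 'c'
Result: mgac

mgac


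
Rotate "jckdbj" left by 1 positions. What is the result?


Input: "jckdbj", rotate left by 1
First 1 characters: "j"
Remaining characters: "ckdbj"
Concatenate remaining + first: "ckdbj" + "j" = "ckdbjj"

ckdbjj


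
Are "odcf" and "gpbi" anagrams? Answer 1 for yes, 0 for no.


Strings: "odcf", "gpbi"
Sorted first:  cdfo
Sorted second: bgip
Differ at position 0: 'c' vs 'b' => not anagrams

0


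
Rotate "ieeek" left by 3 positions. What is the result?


Input: "ieeek", rotate left by 3
First 3 characters: "iee"
Remaining characters: "ek"
Concatenate remaining + first: "ek" + "iee" = "ekiee"

ekiee


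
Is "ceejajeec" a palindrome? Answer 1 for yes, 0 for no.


Input: ceejajeec
Reversed: ceejajeec
  Compare pos 0 ('c') with pos 8 ('c'): match
  Compare pos 1 ('e') with pos 7 ('e'): match
  Compare pos 2 ('e') with pos 6 ('e'): match
  Compare pos 3 ('j') with pos 5 ('j'): match
Result: palindrome

1


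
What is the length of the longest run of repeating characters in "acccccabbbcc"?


Input: "acccccabbbcc"
Scanning for longest run:
  Position 1 ('c'): new char, reset run to 1
  Position 2 ('c'): continues run of 'c', length=2
  Position 3 ('c'): continues run of 'c', length=3
  Position 4 ('c'): continues run of 'c', length=4
  Position 5 ('c'): continues run of 'c', length=5
  Position 6 ('a'): new char, reset run to 1
  Position 7 ('b'): new char, reset run to 1
  Position 8 ('b'): continues run of 'b', length=2
  Position 9 ('b'): continues run of 'b', length=3
  Position 10 ('c'): new char, reset run to 1
  Position 11 ('c'): continues run of 'c', length=2
Longest run: 'c' with length 5

5


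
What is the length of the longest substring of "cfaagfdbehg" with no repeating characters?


Input: "cfaagfdbehg"
Sliding window (track last position of each char):
  Position 0 ('c'): window [0,0] length 1 -- new best
  Position 1 ('f'): window [0,1] length 2 -- new best
  Position 2 ('a'): window [0,2] length 3 -- new best
  Position 3 ('a'): repeat (last at 2), move window start to 3
  Position 3 ('a'): window [3,3] length 1
  Position 4 ('g'): window [3,4] length 2
  Position 5 ('f'): window [3,5] length 3
  Position 6 ('d'): window [3,6] length 4 -- new best
  Position 7 ('b'): window [3,7] length 5 -- new best
  Position 8 ('e'): window [3,8] length 6 -- new best
  Position 9 ('h'): window [3,9] length 7 -- new best
  Position 10 ('g'): repeat (last at 4), move window start to 5
  Position 10 ('g'): window [5,10] length 6
Longest substring with no repeats: "agfdbeh" with length 7

7


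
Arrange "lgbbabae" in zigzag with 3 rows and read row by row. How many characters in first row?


Zigzag "lgbbabae" into 3 rows:
Placing characters:
  'l' => row 0
  'g' => row 1
  'b' => row 2
  'b' => row 1
  'a' => row 0
  'b' => row 1
  'a' => row 2
  'e' => row 1
Rows:
  Row 0: "la"
  Row 1: "gbbe"
  Row 2: "ba"
First row length: 2

2


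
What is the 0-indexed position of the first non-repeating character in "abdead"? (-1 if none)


Input: abdead
Character frequencies:
  'a': 2
  'b': 1
  'd': 2
  'e': 1
Scanning left to right for freq == 1:
  Position 0 ('a'): freq=2, skip
  Position 1 ('b'): unique! => answer = 1

1


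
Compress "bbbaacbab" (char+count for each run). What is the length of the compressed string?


Input: bbbaacbab
Runs:
  'b' x 3 => "b3"
  'a' x 2 => "a2"
  'c' x 1 => "c1"
  'b' x 1 => "b1"
  'a' x 1 => "a1"
  'b' x 1 => "b1"
Compressed: "b3a2c1b1a1b1"
Compressed length: 12

12


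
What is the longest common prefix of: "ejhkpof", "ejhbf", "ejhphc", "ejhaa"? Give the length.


Words: ejhkpof, ejhbf, ejhphc, ejhaa
  Position 0: all 'e' => match
  Position 1: all 'j' => match
  Position 2: all 'h' => match
  Position 3: ('k', 'b', 'p', 'a') => mismatch, stop
LCP = "ejh" (length 3)

3


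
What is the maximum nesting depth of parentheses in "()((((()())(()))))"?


Input: "()((((()())(()))))"
Tracking depth:
  Position 0 '(': depth becomes 1
  Position 1 ')': depth becomes 0
  Position 2 '(': depth becomes 1
  Position 3 '(': depth becomes 2
  Position 4 '(': depth becomes 3
  Position 5 '(': depth becomes 4
  Position 6 '(': depth becomes 5
  Position 7 ')': depth becomes 4
  Position 8 '(': depth becomes 5
  Position 9 ')': depth becomes 4
  Position 10 ')': depth becomes 3
  Position 11 '(': depth becomes 4
  Position 12 '(': depth becomes 5
  Position 13 ')': depth becomes 4
  Position 14 ')': depth becomes 3
  Position 15 ')': depth becomes 2
  Position 16 ')': depth becomes 1
  Position 17 ')': depth becomes 0
Maximum depth reached: 5

5


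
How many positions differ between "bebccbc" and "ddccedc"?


Comparing "bebccbc" and "ddccedc" position by position:
  Position 0: 'b' vs 'd' => DIFFER
  Position 1: 'e' vs 'd' => DIFFER
  Position 2: 'b' vs 'c' => DIFFER
  Position 3: 'c' vs 'c' => same
  Position 4: 'c' vs 'e' => DIFFER
  Position 5: 'b' vs 'd' => DIFFER
  Position 6: 'c' vs 'c' => same
Positions that differ: 5

5


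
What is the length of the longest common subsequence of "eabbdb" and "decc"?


LCS of "eabbdb" and "decc"
DP table:
           d    e    c    c
      0    0    0    0    0
  e   0    0    1    1    1
  a   0    0    1    1    1
  b   0    0    1    1    1
  b   0    0    1    1    1
  d   0    1    1    1    1
  b   0    1    1    1    1
LCS length = dp[6][4] = 1

1


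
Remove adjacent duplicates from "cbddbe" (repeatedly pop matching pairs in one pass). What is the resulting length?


Input: cbddbe
Stack-based adjacent duplicate removal:
  Read 'c': push. Stack: c
  Read 'b': push. Stack: cb
  Read 'd': push. Stack: cbd
  Read 'd': matches stack top 'd' => pop. Stack: cb
  Read 'b': matches stack top 'b' => pop. Stack: c
  Read 'e': push. Stack: ce
Final stack: "ce" (length 2)

2


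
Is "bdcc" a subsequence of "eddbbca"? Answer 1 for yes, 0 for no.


Check if "bdcc" is a subsequence of "eddbbca"
Greedy scan:
  Position 0 ('e'): no match needed
  Position 1 ('d'): no match needed
  Position 2 ('d'): no match needed
  Position 3 ('b'): matches sub[0] = 'b'
  Position 4 ('b'): no match needed
  Position 5 ('c'): no match needed
  Position 6 ('a'): no match needed
Only matched 1/4 characters => not a subsequence

0


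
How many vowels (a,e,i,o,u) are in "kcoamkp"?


Input: kcoamkp
Checking each character:
  'k' at position 0: consonant
  'c' at position 1: consonant
  'o' at position 2: vowel (running total: 1)
  'a' at position 3: vowel (running total: 2)
  'm' at position 4: consonant
  'k' at position 5: consonant
  'p' at position 6: consonant
Total vowels: 2

2


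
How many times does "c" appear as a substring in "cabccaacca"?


Searching for "c" in "cabccaacca"
Scanning each position:
  Position 0: "c" => MATCH
  Position 1: "a" => no
  Position 2: "b" => no
  Position 3: "c" => MATCH
  Position 4: "c" => MATCH
  Position 5: "a" => no
  Position 6: "a" => no
  Position 7: "c" => MATCH
  Position 8: "c" => MATCH
  Position 9: "a" => no
Total occurrences: 5

5


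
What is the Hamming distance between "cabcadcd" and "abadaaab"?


Comparing "cabcadcd" and "abadaaab" position by position:
  Position 0: 'c' vs 'a' => differ
  Position 1: 'a' vs 'b' => differ
  Position 2: 'b' vs 'a' => differ
  Position 3: 'c' vs 'd' => differ
  Position 4: 'a' vs 'a' => same
  Position 5: 'd' vs 'a' => differ
  Position 6: 'c' vs 'a' => differ
  Position 7: 'd' vs 'b' => differ
Total differences (Hamming distance): 7

7


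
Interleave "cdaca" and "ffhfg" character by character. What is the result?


Interleaving "cdaca" and "ffhfg":
  Position 0: 'c' from first, 'f' from second => "cf"
  Position 1: 'd' from first, 'f' from second => "df"
  Position 2: 'a' from first, 'h' from second => "ah"
  Position 3: 'c' from first, 'f' from second => "cf"
  Position 4: 'a' from first, 'g' from second => "ag"
Result: cfdfahcfag

cfdfahcfag


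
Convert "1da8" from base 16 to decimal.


Input: "1da8" in base 16
Positional expansion:
  Digit '1' (value 1) x 16^3 = 4096
  Digit 'd' (value 13) x 16^2 = 3328
  Digit 'a' (value 10) x 16^1 = 160
  Digit '8' (value 8) x 16^0 = 8
Sum = 7592

7592


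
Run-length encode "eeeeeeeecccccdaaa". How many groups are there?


Input: eeeeeeeecccccdaaa
Scanning for consecutive runs:
  Group 1: 'e' x 8 (positions 0-7)
  Group 2: 'c' x 5 (positions 8-12)
  Group 3: 'd' x 1 (positions 13-13)
  Group 4: 'a' x 3 (positions 14-16)
Total groups: 4

4


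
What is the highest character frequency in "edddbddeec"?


Input: edddbddeec
Character counts:
  'b': 1
  'c': 1
  'd': 5
  'e': 3
Maximum frequency: 5

5


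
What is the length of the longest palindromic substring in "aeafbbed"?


Input: "aeafbbed"
Checking substrings for palindromes:
  [0:3] "aea" (len 3) => palindrome
  [4:6] "bb" (len 2) => palindrome
Longest palindromic substring: "aea" with length 3

3


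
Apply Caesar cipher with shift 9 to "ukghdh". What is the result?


Caesar cipher: shift "ukghdh" by 9
  'u' (pos 20) + 9 = pos 3 = 'd'
  'k' (pos 10) + 9 = pos 19 = 't'
  'g' (pos 6) + 9 = pos 15 = 'p'
  'h' (pos 7) + 9 = pos 16 = 'q'
  'd' (pos 3) + 9 = pos 12 = 'm'
  'h' (pos 7) + 9 = pos 16 = 'q'
Result: dtpqmq

dtpqmq


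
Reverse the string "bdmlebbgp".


Input: bdmlebbgp
Reading characters right to left:
  Position 8: 'p'
  Position 7: 'g'
  Position 6: 'b'
  Position 5: 'b'
  Position 4: 'e'
  Position 3: 'l'
  Position 2: 'm'
  Position 1: 'd'
  Position 0: 'b'
Reversed: pgbbelmdb

pgbbelmdb


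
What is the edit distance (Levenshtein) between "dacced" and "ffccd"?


Computing edit distance: "dacced" -> "ffccd"
DP table:
           f    f    c    c    d
      0    1    2    3    4    5
  d   1    1    2    3    4    4
  a   2    2    2    3    4    5
  c   3    3    3    2    3    4
  c   4    4    4    3    2    3
  e   5    5    5    4    3    3
  d   6    6    6    5    4    3
Edit distance = dp[6][5] = 3

3


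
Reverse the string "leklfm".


Input: leklfm
Reading characters right to left:
  Position 5: 'm'
  Position 4: 'f'
  Position 3: 'l'
  Position 2: 'k'
  Position 1: 'e'
  Position 0: 'l'
Reversed: mflkel

mflkel


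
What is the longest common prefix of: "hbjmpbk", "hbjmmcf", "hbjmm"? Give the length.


Words: hbjmpbk, hbjmmcf, hbjmm
  Position 0: all 'h' => match
  Position 1: all 'b' => match
  Position 2: all 'j' => match
  Position 3: all 'm' => match
  Position 4: ('p', 'm', 'm') => mismatch, stop
LCP = "hbjm" (length 4)

4


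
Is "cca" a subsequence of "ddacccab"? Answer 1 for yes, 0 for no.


Check if "cca" is a subsequence of "ddacccab"
Greedy scan:
  Position 0 ('d'): no match needed
  Position 1 ('d'): no match needed
  Position 2 ('a'): no match needed
  Position 3 ('c'): matches sub[0] = 'c'
  Position 4 ('c'): matches sub[1] = 'c'
  Position 5 ('c'): no match needed
  Position 6 ('a'): matches sub[2] = 'a'
  Position 7 ('b'): no match needed
All 3 characters matched => is a subsequence

1


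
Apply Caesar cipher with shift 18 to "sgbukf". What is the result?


Caesar cipher: shift "sgbukf" by 18
  's' (pos 18) + 18 = pos 10 = 'k'
  'g' (pos 6) + 18 = pos 24 = 'y'
  'b' (pos 1) + 18 = pos 19 = 't'
  'u' (pos 20) + 18 = pos 12 = 'm'
  'k' (pos 10) + 18 = pos 2 = 'c'
  'f' (pos 5) + 18 = pos 23 = 'x'
Result: kytmcx

kytmcx


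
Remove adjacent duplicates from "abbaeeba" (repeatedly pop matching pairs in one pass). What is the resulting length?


Input: abbaeeba
Stack-based adjacent duplicate removal:
  Read 'a': push. Stack: a
  Read 'b': push. Stack: ab
  Read 'b': matches stack top 'b' => pop. Stack: a
  Read 'a': matches stack top 'a' => pop. Stack: (empty)
  Read 'e': push. Stack: e
  Read 'e': matches stack top 'e' => pop. Stack: (empty)
  Read 'b': push. Stack: b
  Read 'a': push. Stack: ba
Final stack: "ba" (length 2)

2


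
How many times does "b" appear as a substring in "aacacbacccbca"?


Searching for "b" in "aacacbacccbca"
Scanning each position:
  Position 0: "a" => no
  Position 1: "a" => no
  Position 2: "c" => no
  Position 3: "a" => no
  Position 4: "c" => no
  Position 5: "b" => MATCH
  Position 6: "a" => no
  Position 7: "c" => no
  Position 8: "c" => no
  Position 9: "c" => no
  Position 10: "b" => MATCH
  Position 11: "c" => no
  Position 12: "a" => no
Total occurrences: 2

2


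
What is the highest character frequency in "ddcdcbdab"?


Input: ddcdcbdab
Character counts:
  'a': 1
  'b': 2
  'c': 2
  'd': 4
Maximum frequency: 4

4


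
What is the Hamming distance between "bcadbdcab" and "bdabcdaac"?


Comparing "bcadbdcab" and "bdabcdaac" position by position:
  Position 0: 'b' vs 'b' => same
  Position 1: 'c' vs 'd' => differ
  Position 2: 'a' vs 'a' => same
  Position 3: 'd' vs 'b' => differ
  Position 4: 'b' vs 'c' => differ
  Position 5: 'd' vs 'd' => same
  Position 6: 'c' vs 'a' => differ
  Position 7: 'a' vs 'a' => same
  Position 8: 'b' vs 'c' => differ
Total differences (Hamming distance): 5

5


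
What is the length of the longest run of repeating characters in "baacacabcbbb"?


Input: "baacacabcbbb"
Scanning for longest run:
  Position 1 ('a'): new char, reset run to 1
  Position 2 ('a'): continues run of 'a', length=2
  Position 3 ('c'): new char, reset run to 1
  Position 4 ('a'): new char, reset run to 1
  Position 5 ('c'): new char, reset run to 1
  Position 6 ('a'): new char, reset run to 1
  Position 7 ('b'): new char, reset run to 1
  Position 8 ('c'): new char, reset run to 1
  Position 9 ('b'): new char, reset run to 1
  Position 10 ('b'): continues run of 'b', length=2
  Position 11 ('b'): continues run of 'b', length=3
Longest run: 'b' with length 3

3


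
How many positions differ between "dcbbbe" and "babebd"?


Comparing "dcbbbe" and "babebd" position by position:
  Position 0: 'd' vs 'b' => DIFFER
  Position 1: 'c' vs 'a' => DIFFER
  Position 2: 'b' vs 'b' => same
  Position 3: 'b' vs 'e' => DIFFER
  Position 4: 'b' vs 'b' => same
  Position 5: 'e' vs 'd' => DIFFER
Positions that differ: 4

4


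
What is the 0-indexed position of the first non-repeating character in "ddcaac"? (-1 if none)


Input: ddcaac
Character frequencies:
  'a': 2
  'c': 2
  'd': 2
Scanning left to right for freq == 1:
  Position 0 ('d'): freq=2, skip
  Position 1 ('d'): freq=2, skip
  Position 2 ('c'): freq=2, skip
  Position 3 ('a'): freq=2, skip
  Position 4 ('a'): freq=2, skip
  Position 5 ('c'): freq=2, skip
  No unique character found => answer = -1

-1


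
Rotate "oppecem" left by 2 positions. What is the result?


Input: "oppecem", rotate left by 2
First 2 characters: "op"
Remaining characters: "pecem"
Concatenate remaining + first: "pecem" + "op" = "pecemop"

pecemop


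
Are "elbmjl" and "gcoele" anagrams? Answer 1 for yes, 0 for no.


Strings: "elbmjl", "gcoele"
Sorted first:  bejllm
Sorted second: ceeglo
Differ at position 0: 'b' vs 'c' => not anagrams

0


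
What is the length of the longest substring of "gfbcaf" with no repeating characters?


Input: "gfbcaf"
Sliding window (track last position of each char):
  Position 0 ('g'): window [0,0] length 1 -- new best
  Position 1 ('f'): window [0,1] length 2 -- new best
  Position 2 ('b'): window [0,2] length 3 -- new best
  Position 3 ('c'): window [0,3] length 4 -- new best
  Position 4 ('a'): window [0,4] length 5 -- new best
  Position 5 ('f'): repeat (last at 1), move window start to 2
  Position 5 ('f'): window [2,5] length 4
Longest substring with no repeats: "gfbca" with length 5

5


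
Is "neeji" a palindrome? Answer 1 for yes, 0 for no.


Input: neeji
Reversed: ijeen
  Compare pos 0 ('n') with pos 4 ('i'): MISMATCH
  Compare pos 1 ('e') with pos 3 ('j'): MISMATCH
Result: not a palindrome

0


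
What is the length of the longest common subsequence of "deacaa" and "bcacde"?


LCS of "deacaa" and "bcacde"
DP table:
           b    c    a    c    d    e
      0    0    0    0    0    0    0
  d   0    0    0    0    0    1    1
  e   0    0    0    0    0    1    2
  a   0    0    0    1    1    1    2
  c   0    0    1    1    2    2    2
  a   0    0    1    2    2    2    2
  a   0    0    1    2    2    2    2
LCS length = dp[6][6] = 2

2


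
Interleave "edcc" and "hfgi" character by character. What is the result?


Interleaving "edcc" and "hfgi":
  Position 0: 'e' from first, 'h' from second => "eh"
  Position 1: 'd' from first, 'f' from second => "df"
  Position 2: 'c' from first, 'g' from second => "cg"
  Position 3: 'c' from first, 'i' from second => "ci"
Result: ehdfcgci

ehdfcgci


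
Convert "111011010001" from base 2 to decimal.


Input: "111011010001" in base 2
Positional expansion:
  Digit '1' (value 1) x 2^11 = 2048
  Digit '1' (value 1) x 2^10 = 1024
  Digit '1' (value 1) x 2^9 = 512
  Digit '0' (value 0) x 2^8 = 0
  Digit '1' (value 1) x 2^7 = 128
  Digit '1' (value 1) x 2^6 = 64
  Digit '0' (value 0) x 2^5 = 0
  Digit '1' (value 1) x 2^4 = 16
  Digit '0' (value 0) x 2^3 = 0
  Digit '0' (value 0) x 2^2 = 0
  Digit '0' (value 0) x 2^1 = 0
  Digit '1' (value 1) x 2^0 = 1
Sum = 3793

3793


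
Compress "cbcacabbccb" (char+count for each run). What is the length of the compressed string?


Input: cbcacabbccb
Runs:
  'c' x 1 => "c1"
  'b' x 1 => "b1"
  'c' x 1 => "c1"
  'a' x 1 => "a1"
  'c' x 1 => "c1"
  'a' x 1 => "a1"
  'b' x 2 => "b2"
  'c' x 2 => "c2"
  'b' x 1 => "b1"
Compressed: "c1b1c1a1c1a1b2c2b1"
Compressed length: 18

18


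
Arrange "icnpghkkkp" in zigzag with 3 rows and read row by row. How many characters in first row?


Zigzag "icnpghkkkp" into 3 rows:
Placing characters:
  'i' => row 0
  'c' => row 1
  'n' => row 2
  'p' => row 1
  'g' => row 0
  'h' => row 1
  'k' => row 2
  'k' => row 1
  'k' => row 0
  'p' => row 1
Rows:
  Row 0: "igk"
  Row 1: "cphkp"
  Row 2: "nk"
First row length: 3

3


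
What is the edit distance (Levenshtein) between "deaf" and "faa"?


Computing edit distance: "deaf" -> "faa"
DP table:
           f    a    a
      0    1    2    3
  d   1    1    2    3
  e   2    2    2    3
  a   3    3    2    2
  f   4    3    3    3
Edit distance = dp[4][3] = 3

3


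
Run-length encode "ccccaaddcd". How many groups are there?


Input: ccccaaddcd
Scanning for consecutive runs:
  Group 1: 'c' x 4 (positions 0-3)
  Group 2: 'a' x 2 (positions 4-5)
  Group 3: 'd' x 2 (positions 6-7)
  Group 4: 'c' x 1 (positions 8-8)
  Group 5: 'd' x 1 (positions 9-9)
Total groups: 5

5


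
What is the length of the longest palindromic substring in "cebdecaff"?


Input: "cebdecaff"
Checking substrings for palindromes:
  [7:9] "ff" (len 2) => palindrome
Longest palindromic substring: "ff" with length 2

2


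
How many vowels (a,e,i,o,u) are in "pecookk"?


Input: pecookk
Checking each character:
  'p' at position 0: consonant
  'e' at position 1: vowel (running total: 1)
  'c' at position 2: consonant
  'o' at position 3: vowel (running total: 2)
  'o' at position 4: vowel (running total: 3)
  'k' at position 5: consonant
  'k' at position 6: consonant
Total vowels: 3

3


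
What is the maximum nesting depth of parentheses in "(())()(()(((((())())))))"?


Input: "(())()(()(((((())())))))"
Tracking depth:
  Position 0 '(': depth becomes 1
  Position 1 '(': depth becomes 2
  Position 2 ')': depth becomes 1
  Position 3 ')': depth becomes 0
  Position 4 '(': depth becomes 1
  Position 5 ')': depth becomes 0
  Position 6 '(': depth becomes 1
  Position 7 '(': depth becomes 2
  Position 8 ')': depth becomes 1
  Position 9 '(': depth becomes 2
  Position 10 '(': depth becomes 3
  Position 11 '(': depth becomes 4
  Position 12 '(': depth becomes 5
  Position 13 '(': depth becomes 6
  Position 14 '(': depth becomes 7
  Position 15 ')': depth becomes 6
  Position 16 ')': depth becomes 5
  Position 17 '(': depth becomes 6
  Position 18 ')': depth becomes 5
  Position 19 ')': depth becomes 4
  Position 20 ')': depth becomes 3
  Position 21 ')': depth becomes 2
  Position 22 ')': depth becomes 1
  Position 23 ')': depth becomes 0
Maximum depth reached: 7

7


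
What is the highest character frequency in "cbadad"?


Input: cbadad
Character counts:
  'a': 2
  'b': 1
  'c': 1
  'd': 2
Maximum frequency: 2

2


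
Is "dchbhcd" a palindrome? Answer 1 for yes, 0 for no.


Input: dchbhcd
Reversed: dchbhcd
  Compare pos 0 ('d') with pos 6 ('d'): match
  Compare pos 1 ('c') with pos 5 ('c'): match
  Compare pos 2 ('h') with pos 4 ('h'): match
Result: palindrome

1


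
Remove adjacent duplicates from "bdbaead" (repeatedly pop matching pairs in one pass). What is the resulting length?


Input: bdbaead
Stack-based adjacent duplicate removal:
  Read 'b': push. Stack: b
  Read 'd': push. Stack: bd
  Read 'b': push. Stack: bdb
  Read 'a': push. Stack: bdba
  Read 'e': push. Stack: bdbae
  Read 'a': push. Stack: bdbaea
  Read 'd': push. Stack: bdbaead
Final stack: "bdbaead" (length 7)

7


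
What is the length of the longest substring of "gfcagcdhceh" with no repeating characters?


Input: "gfcagcdhceh"
Sliding window (track last position of each char):
  Position 0 ('g'): window [0,0] length 1 -- new best
  Position 1 ('f'): window [0,1] length 2 -- new best
  Position 2 ('c'): window [0,2] length 3 -- new best
  Position 3 ('a'): window [0,3] length 4 -- new best
  Position 4 ('g'): repeat (last at 0), move window start to 1
  Position 4 ('g'): window [1,4] length 4
  Position 5 ('c'): repeat (last at 2), move window start to 3
  Position 5 ('c'): window [3,5] length 3
  Position 6 ('d'): window [3,6] length 4
  Position 7 ('h'): window [3,7] length 5 -- new best
  Position 8 ('c'): repeat (last at 5), move window start to 6
  Position 8 ('c'): window [6,8] length 3
  Position 9 ('e'): window [6,9] length 4
  Position 10 ('h'): repeat (last at 7), move window start to 8
  Position 10 ('h'): window [8,10] length 3
Longest substring with no repeats: "agcdh" with length 5

5


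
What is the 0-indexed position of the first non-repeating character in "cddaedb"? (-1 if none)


Input: cddaedb
Character frequencies:
  'a': 1
  'b': 1
  'c': 1
  'd': 3
  'e': 1
Scanning left to right for freq == 1:
  Position 0 ('c'): unique! => answer = 0

0


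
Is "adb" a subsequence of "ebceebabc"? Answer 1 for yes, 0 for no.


Check if "adb" is a subsequence of "ebceebabc"
Greedy scan:
  Position 0 ('e'): no match needed
  Position 1 ('b'): no match needed
  Position 2 ('c'): no match needed
  Position 3 ('e'): no match needed
  Position 4 ('e'): no match needed
  Position 5 ('b'): no match needed
  Position 6 ('a'): matches sub[0] = 'a'
  Position 7 ('b'): no match needed
  Position 8 ('c'): no match needed
Only matched 1/3 characters => not a subsequence

0


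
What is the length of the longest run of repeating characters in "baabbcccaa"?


Input: "baabbcccaa"
Scanning for longest run:
  Position 1 ('a'): new char, reset run to 1
  Position 2 ('a'): continues run of 'a', length=2
  Position 3 ('b'): new char, reset run to 1
  Position 4 ('b'): continues run of 'b', length=2
  Position 5 ('c'): new char, reset run to 1
  Position 6 ('c'): continues run of 'c', length=2
  Position 7 ('c'): continues run of 'c', length=3
  Position 8 ('a'): new char, reset run to 1
  Position 9 ('a'): continues run of 'a', length=2
Longest run: 'c' with length 3

3


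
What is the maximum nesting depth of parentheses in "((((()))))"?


Input: "((((()))))"
Tracking depth:
  Position 0 '(': depth becomes 1
  Position 1 '(': depth becomes 2
  Position 2 '(': depth becomes 3
  Position 3 '(': depth becomes 4
  Position 4 '(': depth becomes 5
  Position 5 ')': depth becomes 4
  Position 6 ')': depth becomes 3
  Position 7 ')': depth becomes 2
  Position 8 ')': depth becomes 1
  Position 9 ')': depth becomes 0
Maximum depth reached: 5

5


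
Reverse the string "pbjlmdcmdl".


Input: pbjlmdcmdl
Reading characters right to left:
  Position 9: 'l'
  Position 8: 'd'
  Position 7: 'm'
  Position 6: 'c'
  Position 5: 'd'
  Position 4: 'm'
  Position 3: 'l'
  Position 2: 'j'
  Position 1: 'b'
  Position 0: 'p'
Reversed: ldmcdmljbp

ldmcdmljbp


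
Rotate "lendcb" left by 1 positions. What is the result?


Input: "lendcb", rotate left by 1
First 1 characters: "l"
Remaining characters: "endcb"
Concatenate remaining + first: "endcb" + "l" = "endcbl"

endcbl


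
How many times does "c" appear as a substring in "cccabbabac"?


Searching for "c" in "cccabbabac"
Scanning each position:
  Position 0: "c" => MATCH
  Position 1: "c" => MATCH
  Position 2: "c" => MATCH
  Position 3: "a" => no
  Position 4: "b" => no
  Position 5: "b" => no
  Position 6: "a" => no
  Position 7: "b" => no
  Position 8: "a" => no
  Position 9: "c" => MATCH
Total occurrences: 4

4


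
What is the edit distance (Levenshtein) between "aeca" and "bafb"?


Computing edit distance: "aeca" -> "bafb"
DP table:
           b    a    f    b
      0    1    2    3    4
  a   1    1    1    2    3
  e   2    2    2    2    3
  c   3    3    3    3    3
  a   4    4    3    4    4
Edit distance = dp[4][4] = 4

4


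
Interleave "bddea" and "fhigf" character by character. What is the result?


Interleaving "bddea" and "fhigf":
  Position 0: 'b' from first, 'f' from second => "bf"
  Position 1: 'd' from first, 'h' from second => "dh"
  Position 2: 'd' from first, 'i' from second => "di"
  Position 3: 'e' from first, 'g' from second => "eg"
  Position 4: 'a' from first, 'f' from second => "af"
Result: bfdhdiegaf

bfdhdiegaf


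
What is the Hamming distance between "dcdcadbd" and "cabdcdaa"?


Comparing "dcdcadbd" and "cabdcdaa" position by position:
  Position 0: 'd' vs 'c' => differ
  Position 1: 'c' vs 'a' => differ
  Position 2: 'd' vs 'b' => differ
  Position 3: 'c' vs 'd' => differ
  Position 4: 'a' vs 'c' => differ
  Position 5: 'd' vs 'd' => same
  Position 6: 'b' vs 'a' => differ
  Position 7: 'd' vs 'a' => differ
Total differences (Hamming distance): 7

7


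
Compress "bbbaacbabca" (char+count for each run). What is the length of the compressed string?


Input: bbbaacbabca
Runs:
  'b' x 3 => "b3"
  'a' x 2 => "a2"
  'c' x 1 => "c1"
  'b' x 1 => "b1"
  'a' x 1 => "a1"
  'b' x 1 => "b1"
  'c' x 1 => "c1"
  'a' x 1 => "a1"
Compressed: "b3a2c1b1a1b1c1a1"
Compressed length: 16

16


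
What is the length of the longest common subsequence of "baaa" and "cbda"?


LCS of "baaa" and "cbda"
DP table:
           c    b    d    a
      0    0    0    0    0
  b   0    0    1    1    1
  a   0    0    1    1    2
  a   0    0    1    1    2
  a   0    0    1    1    2
LCS length = dp[4][4] = 2

2


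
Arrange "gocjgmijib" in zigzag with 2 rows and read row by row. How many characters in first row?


Zigzag "gocjgmijib" into 2 rows:
Placing characters:
  'g' => row 0
  'o' => row 1
  'c' => row 0
  'j' => row 1
  'g' => row 0
  'm' => row 1
  'i' => row 0
  'j' => row 1
  'i' => row 0
  'b' => row 1
Rows:
  Row 0: "gcgii"
  Row 1: "ojmjb"
First row length: 5

5


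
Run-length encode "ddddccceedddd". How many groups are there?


Input: ddddccceedddd
Scanning for consecutive runs:
  Group 1: 'd' x 4 (positions 0-3)
  Group 2: 'c' x 3 (positions 4-6)
  Group 3: 'e' x 2 (positions 7-8)
  Group 4: 'd' x 4 (positions 9-12)
Total groups: 4

4


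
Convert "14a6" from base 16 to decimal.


Input: "14a6" in base 16
Positional expansion:
  Digit '1' (value 1) x 16^3 = 4096
  Digit '4' (value 4) x 16^2 = 1024
  Digit 'a' (value 10) x 16^1 = 160
  Digit '6' (value 6) x 16^0 = 6
Sum = 5286

5286


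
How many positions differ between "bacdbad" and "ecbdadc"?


Comparing "bacdbad" and "ecbdadc" position by position:
  Position 0: 'b' vs 'e' => DIFFER
  Position 1: 'a' vs 'c' => DIFFER
  Position 2: 'c' vs 'b' => DIFFER
  Position 3: 'd' vs 'd' => same
  Position 4: 'b' vs 'a' => DIFFER
  Position 5: 'a' vs 'd' => DIFFER
  Position 6: 'd' vs 'c' => DIFFER
Positions that differ: 6

6


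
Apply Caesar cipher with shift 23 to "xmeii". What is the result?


Caesar cipher: shift "xmeii" by 23
  'x' (pos 23) + 23 = pos 20 = 'u'
  'm' (pos 12) + 23 = pos 9 = 'j'
  'e' (pos 4) + 23 = pos 1 = 'b'
  'i' (pos 8) + 23 = pos 5 = 'f'
  'i' (pos 8) + 23 = pos 5 = 'f'
Result: ujbff

ujbff


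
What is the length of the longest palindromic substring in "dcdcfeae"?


Input: "dcdcfeae"
Checking substrings for palindromes:
  [0:3] "dcd" (len 3) => palindrome
  [1:4] "cdc" (len 3) => palindrome
  [5:8] "eae" (len 3) => palindrome
Longest palindromic substring: "dcd" with length 3

3
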